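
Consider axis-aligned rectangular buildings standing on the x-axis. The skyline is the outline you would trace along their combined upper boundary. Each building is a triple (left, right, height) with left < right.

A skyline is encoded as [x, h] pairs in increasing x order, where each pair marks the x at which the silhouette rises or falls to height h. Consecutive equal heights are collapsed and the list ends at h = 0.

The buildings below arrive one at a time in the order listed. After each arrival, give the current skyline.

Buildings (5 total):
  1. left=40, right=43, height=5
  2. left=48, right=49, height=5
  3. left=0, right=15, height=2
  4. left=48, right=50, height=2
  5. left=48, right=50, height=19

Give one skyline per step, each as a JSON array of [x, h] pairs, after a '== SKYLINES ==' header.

== SKYLINES ==
[[40,5],[43,0]]
[[40,5],[43,0],[48,5],[49,0]]
[[0,2],[15,0],[40,5],[43,0],[48,5],[49,0]]
[[0,2],[15,0],[40,5],[43,0],[48,5],[49,2],[50,0]]
[[0,2],[15,0],[40,5],[43,0],[48,19],[50,0]]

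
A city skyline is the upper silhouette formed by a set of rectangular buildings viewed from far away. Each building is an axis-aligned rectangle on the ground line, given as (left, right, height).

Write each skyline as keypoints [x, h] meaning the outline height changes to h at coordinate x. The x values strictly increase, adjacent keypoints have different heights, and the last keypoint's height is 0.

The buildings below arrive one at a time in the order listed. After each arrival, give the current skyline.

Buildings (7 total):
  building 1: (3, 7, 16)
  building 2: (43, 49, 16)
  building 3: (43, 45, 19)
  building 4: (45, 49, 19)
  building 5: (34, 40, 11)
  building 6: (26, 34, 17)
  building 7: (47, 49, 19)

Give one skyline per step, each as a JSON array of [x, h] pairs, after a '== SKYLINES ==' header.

== SKYLINES ==
[[3,16],[7,0]]
[[3,16],[7,0],[43,16],[49,0]]
[[3,16],[7,0],[43,19],[45,16],[49,0]]
[[3,16],[7,0],[43,19],[49,0]]
[[3,16],[7,0],[34,11],[40,0],[43,19],[49,0]]
[[3,16],[7,0],[26,17],[34,11],[40,0],[43,19],[49,0]]
[[3,16],[7,0],[26,17],[34,11],[40,0],[43,19],[49,0]]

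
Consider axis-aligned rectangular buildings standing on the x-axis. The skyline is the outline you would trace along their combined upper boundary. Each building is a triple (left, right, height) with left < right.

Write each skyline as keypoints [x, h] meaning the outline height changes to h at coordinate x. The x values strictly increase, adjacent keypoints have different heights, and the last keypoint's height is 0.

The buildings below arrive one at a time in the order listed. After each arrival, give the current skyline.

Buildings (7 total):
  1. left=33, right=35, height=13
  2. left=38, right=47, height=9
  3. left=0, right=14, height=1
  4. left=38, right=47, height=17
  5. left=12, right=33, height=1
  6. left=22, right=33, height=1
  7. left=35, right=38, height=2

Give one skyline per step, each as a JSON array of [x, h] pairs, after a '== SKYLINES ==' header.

== SKYLINES ==
[[33,13],[35,0]]
[[33,13],[35,0],[38,9],[47,0]]
[[0,1],[14,0],[33,13],[35,0],[38,9],[47,0]]
[[0,1],[14,0],[33,13],[35,0],[38,17],[47,0]]
[[0,1],[33,13],[35,0],[38,17],[47,0]]
[[0,1],[33,13],[35,0],[38,17],[47,0]]
[[0,1],[33,13],[35,2],[38,17],[47,0]]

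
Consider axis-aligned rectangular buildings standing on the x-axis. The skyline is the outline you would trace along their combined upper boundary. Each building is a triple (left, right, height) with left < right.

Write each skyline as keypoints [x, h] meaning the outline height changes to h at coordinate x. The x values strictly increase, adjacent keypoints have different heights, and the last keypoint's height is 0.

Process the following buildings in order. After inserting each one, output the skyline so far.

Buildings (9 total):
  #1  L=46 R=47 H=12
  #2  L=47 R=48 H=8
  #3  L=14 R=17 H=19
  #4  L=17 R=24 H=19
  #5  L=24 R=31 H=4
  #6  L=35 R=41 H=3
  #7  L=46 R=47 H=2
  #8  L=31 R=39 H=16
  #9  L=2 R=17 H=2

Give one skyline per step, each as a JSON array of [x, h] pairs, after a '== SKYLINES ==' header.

== SKYLINES ==
[[46,12],[47,0]]
[[46,12],[47,8],[48,0]]
[[14,19],[17,0],[46,12],[47,8],[48,0]]
[[14,19],[24,0],[46,12],[47,8],[48,0]]
[[14,19],[24,4],[31,0],[46,12],[47,8],[48,0]]
[[14,19],[24,4],[31,0],[35,3],[41,0],[46,12],[47,8],[48,0]]
[[14,19],[24,4],[31,0],[35,3],[41,0],[46,12],[47,8],[48,0]]
[[14,19],[24,4],[31,16],[39,3],[41,0],[46,12],[47,8],[48,0]]
[[2,2],[14,19],[24,4],[31,16],[39,3],[41,0],[46,12],[47,8],[48,0]]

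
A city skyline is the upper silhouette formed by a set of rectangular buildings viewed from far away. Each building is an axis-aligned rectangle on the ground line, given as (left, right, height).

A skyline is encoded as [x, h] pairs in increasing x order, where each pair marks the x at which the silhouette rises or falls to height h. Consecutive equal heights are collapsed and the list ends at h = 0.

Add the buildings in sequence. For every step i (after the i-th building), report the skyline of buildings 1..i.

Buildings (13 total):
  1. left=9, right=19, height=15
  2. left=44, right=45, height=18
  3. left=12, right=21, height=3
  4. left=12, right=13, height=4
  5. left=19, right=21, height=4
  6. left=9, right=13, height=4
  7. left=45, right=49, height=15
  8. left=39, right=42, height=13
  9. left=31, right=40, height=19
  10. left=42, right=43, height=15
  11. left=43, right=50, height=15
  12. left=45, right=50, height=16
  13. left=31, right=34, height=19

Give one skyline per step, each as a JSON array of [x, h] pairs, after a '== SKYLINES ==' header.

== SKYLINES ==
[[9,15],[19,0]]
[[9,15],[19,0],[44,18],[45,0]]
[[9,15],[19,3],[21,0],[44,18],[45,0]]
[[9,15],[19,3],[21,0],[44,18],[45,0]]
[[9,15],[19,4],[21,0],[44,18],[45,0]]
[[9,15],[19,4],[21,0],[44,18],[45,0]]
[[9,15],[19,4],[21,0],[44,18],[45,15],[49,0]]
[[9,15],[19,4],[21,0],[39,13],[42,0],[44,18],[45,15],[49,0]]
[[9,15],[19,4],[21,0],[31,19],[40,13],[42,0],[44,18],[45,15],[49,0]]
[[9,15],[19,4],[21,0],[31,19],[40,13],[42,15],[43,0],[44,18],[45,15],[49,0]]
[[9,15],[19,4],[21,0],[31,19],[40,13],[42,15],[44,18],[45,15],[50,0]]
[[9,15],[19,4],[21,0],[31,19],[40,13],[42,15],[44,18],[45,16],[50,0]]
[[9,15],[19,4],[21,0],[31,19],[40,13],[42,15],[44,18],[45,16],[50,0]]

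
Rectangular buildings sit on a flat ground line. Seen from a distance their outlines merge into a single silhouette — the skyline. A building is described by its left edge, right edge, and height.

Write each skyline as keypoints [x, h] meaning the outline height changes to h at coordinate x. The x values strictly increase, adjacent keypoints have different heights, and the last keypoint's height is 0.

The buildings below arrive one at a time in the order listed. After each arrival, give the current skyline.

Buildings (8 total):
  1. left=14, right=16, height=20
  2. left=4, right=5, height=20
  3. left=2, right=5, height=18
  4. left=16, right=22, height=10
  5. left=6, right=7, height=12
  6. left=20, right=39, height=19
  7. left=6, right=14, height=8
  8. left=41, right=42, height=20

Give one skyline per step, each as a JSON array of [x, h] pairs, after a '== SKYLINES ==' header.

== SKYLINES ==
[[14,20],[16,0]]
[[4,20],[5,0],[14,20],[16,0]]
[[2,18],[4,20],[5,0],[14,20],[16,0]]
[[2,18],[4,20],[5,0],[14,20],[16,10],[22,0]]
[[2,18],[4,20],[5,0],[6,12],[7,0],[14,20],[16,10],[22,0]]
[[2,18],[4,20],[5,0],[6,12],[7,0],[14,20],[16,10],[20,19],[39,0]]
[[2,18],[4,20],[5,0],[6,12],[7,8],[14,20],[16,10],[20,19],[39,0]]
[[2,18],[4,20],[5,0],[6,12],[7,8],[14,20],[16,10],[20,19],[39,0],[41,20],[42,0]]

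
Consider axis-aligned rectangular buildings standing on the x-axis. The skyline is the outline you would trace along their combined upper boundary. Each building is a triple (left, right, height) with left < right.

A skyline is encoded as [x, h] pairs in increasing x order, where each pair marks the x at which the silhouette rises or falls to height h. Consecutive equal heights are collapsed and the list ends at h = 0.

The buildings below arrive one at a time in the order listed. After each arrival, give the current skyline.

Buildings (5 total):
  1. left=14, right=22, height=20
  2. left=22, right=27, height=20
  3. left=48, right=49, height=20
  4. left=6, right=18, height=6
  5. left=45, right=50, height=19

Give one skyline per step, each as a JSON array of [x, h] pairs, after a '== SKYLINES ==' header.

== SKYLINES ==
[[14,20],[22,0]]
[[14,20],[27,0]]
[[14,20],[27,0],[48,20],[49,0]]
[[6,6],[14,20],[27,0],[48,20],[49,0]]
[[6,6],[14,20],[27,0],[45,19],[48,20],[49,19],[50,0]]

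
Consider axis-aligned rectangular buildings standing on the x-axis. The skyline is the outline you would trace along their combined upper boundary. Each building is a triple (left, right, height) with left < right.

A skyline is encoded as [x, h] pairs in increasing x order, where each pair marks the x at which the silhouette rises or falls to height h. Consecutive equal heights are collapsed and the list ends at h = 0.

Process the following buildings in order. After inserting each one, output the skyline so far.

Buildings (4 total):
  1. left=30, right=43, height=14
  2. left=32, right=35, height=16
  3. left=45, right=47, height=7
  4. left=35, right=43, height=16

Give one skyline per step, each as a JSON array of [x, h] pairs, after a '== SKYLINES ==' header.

== SKYLINES ==
[[30,14],[43,0]]
[[30,14],[32,16],[35,14],[43,0]]
[[30,14],[32,16],[35,14],[43,0],[45,7],[47,0]]
[[30,14],[32,16],[43,0],[45,7],[47,0]]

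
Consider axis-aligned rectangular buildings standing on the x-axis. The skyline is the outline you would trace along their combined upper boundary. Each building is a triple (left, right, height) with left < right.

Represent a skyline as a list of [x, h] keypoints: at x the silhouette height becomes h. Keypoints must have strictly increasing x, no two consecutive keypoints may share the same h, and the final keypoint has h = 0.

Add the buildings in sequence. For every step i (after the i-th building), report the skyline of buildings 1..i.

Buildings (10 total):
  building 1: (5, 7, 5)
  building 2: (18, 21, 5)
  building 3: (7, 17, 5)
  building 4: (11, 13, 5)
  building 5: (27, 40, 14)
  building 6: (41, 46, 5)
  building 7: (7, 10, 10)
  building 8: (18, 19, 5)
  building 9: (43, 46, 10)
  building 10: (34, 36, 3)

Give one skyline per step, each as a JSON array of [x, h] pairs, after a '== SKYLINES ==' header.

== SKYLINES ==
[[5,5],[7,0]]
[[5,5],[7,0],[18,5],[21,0]]
[[5,5],[17,0],[18,5],[21,0]]
[[5,5],[17,0],[18,5],[21,0]]
[[5,5],[17,0],[18,5],[21,0],[27,14],[40,0]]
[[5,5],[17,0],[18,5],[21,0],[27,14],[40,0],[41,5],[46,0]]
[[5,5],[7,10],[10,5],[17,0],[18,5],[21,0],[27,14],[40,0],[41,5],[46,0]]
[[5,5],[7,10],[10,5],[17,0],[18,5],[21,0],[27,14],[40,0],[41,5],[46,0]]
[[5,5],[7,10],[10,5],[17,0],[18,5],[21,0],[27,14],[40,0],[41,5],[43,10],[46,0]]
[[5,5],[7,10],[10,5],[17,0],[18,5],[21,0],[27,14],[40,0],[41,5],[43,10],[46,0]]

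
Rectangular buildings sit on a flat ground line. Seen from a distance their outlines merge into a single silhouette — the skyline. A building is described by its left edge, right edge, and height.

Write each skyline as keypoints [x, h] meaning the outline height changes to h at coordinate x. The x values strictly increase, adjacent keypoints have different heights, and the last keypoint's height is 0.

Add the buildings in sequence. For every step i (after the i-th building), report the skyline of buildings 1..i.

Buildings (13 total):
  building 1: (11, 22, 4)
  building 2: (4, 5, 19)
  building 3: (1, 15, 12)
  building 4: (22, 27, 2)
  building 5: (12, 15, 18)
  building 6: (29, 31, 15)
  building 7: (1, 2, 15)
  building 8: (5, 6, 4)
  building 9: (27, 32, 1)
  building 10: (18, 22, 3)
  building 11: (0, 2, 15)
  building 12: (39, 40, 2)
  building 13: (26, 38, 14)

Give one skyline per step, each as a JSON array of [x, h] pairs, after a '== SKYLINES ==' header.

== SKYLINES ==
[[11,4],[22,0]]
[[4,19],[5,0],[11,4],[22,0]]
[[1,12],[4,19],[5,12],[15,4],[22,0]]
[[1,12],[4,19],[5,12],[15,4],[22,2],[27,0]]
[[1,12],[4,19],[5,12],[12,18],[15,4],[22,2],[27,0]]
[[1,12],[4,19],[5,12],[12,18],[15,4],[22,2],[27,0],[29,15],[31,0]]
[[1,15],[2,12],[4,19],[5,12],[12,18],[15,4],[22,2],[27,0],[29,15],[31,0]]
[[1,15],[2,12],[4,19],[5,12],[12,18],[15,4],[22,2],[27,0],[29,15],[31,0]]
[[1,15],[2,12],[4,19],[5,12],[12,18],[15,4],[22,2],[27,1],[29,15],[31,1],[32,0]]
[[1,15],[2,12],[4,19],[5,12],[12,18],[15,4],[22,2],[27,1],[29,15],[31,1],[32,0]]
[[0,15],[2,12],[4,19],[5,12],[12,18],[15,4],[22,2],[27,1],[29,15],[31,1],[32,0]]
[[0,15],[2,12],[4,19],[5,12],[12,18],[15,4],[22,2],[27,1],[29,15],[31,1],[32,0],[39,2],[40,0]]
[[0,15],[2,12],[4,19],[5,12],[12,18],[15,4],[22,2],[26,14],[29,15],[31,14],[38,0],[39,2],[40,0]]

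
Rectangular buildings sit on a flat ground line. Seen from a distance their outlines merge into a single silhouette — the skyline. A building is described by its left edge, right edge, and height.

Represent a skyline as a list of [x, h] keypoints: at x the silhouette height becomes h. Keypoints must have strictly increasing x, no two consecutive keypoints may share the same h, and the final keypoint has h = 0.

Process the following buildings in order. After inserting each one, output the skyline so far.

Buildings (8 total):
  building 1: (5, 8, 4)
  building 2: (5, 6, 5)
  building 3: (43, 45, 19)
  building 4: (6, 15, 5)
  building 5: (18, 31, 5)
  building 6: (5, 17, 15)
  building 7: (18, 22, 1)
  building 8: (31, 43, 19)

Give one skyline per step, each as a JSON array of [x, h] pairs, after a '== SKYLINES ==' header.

== SKYLINES ==
[[5,4],[8,0]]
[[5,5],[6,4],[8,0]]
[[5,5],[6,4],[8,0],[43,19],[45,0]]
[[5,5],[15,0],[43,19],[45,0]]
[[5,5],[15,0],[18,5],[31,0],[43,19],[45,0]]
[[5,15],[17,0],[18,5],[31,0],[43,19],[45,0]]
[[5,15],[17,0],[18,5],[31,0],[43,19],[45,0]]
[[5,15],[17,0],[18,5],[31,19],[45,0]]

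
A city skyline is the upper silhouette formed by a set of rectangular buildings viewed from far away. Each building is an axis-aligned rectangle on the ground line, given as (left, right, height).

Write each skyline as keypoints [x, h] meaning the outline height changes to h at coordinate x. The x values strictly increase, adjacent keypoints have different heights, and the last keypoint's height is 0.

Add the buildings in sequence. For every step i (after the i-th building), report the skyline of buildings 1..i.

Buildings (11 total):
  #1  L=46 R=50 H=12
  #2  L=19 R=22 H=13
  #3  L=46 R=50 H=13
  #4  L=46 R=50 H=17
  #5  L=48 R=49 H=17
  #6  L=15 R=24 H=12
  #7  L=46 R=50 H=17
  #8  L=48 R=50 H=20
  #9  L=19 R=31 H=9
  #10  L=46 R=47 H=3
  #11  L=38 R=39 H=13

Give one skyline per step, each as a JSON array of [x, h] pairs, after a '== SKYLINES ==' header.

== SKYLINES ==
[[46,12],[50,0]]
[[19,13],[22,0],[46,12],[50,0]]
[[19,13],[22,0],[46,13],[50,0]]
[[19,13],[22,0],[46,17],[50,0]]
[[19,13],[22,0],[46,17],[50,0]]
[[15,12],[19,13],[22,12],[24,0],[46,17],[50,0]]
[[15,12],[19,13],[22,12],[24,0],[46,17],[50,0]]
[[15,12],[19,13],[22,12],[24,0],[46,17],[48,20],[50,0]]
[[15,12],[19,13],[22,12],[24,9],[31,0],[46,17],[48,20],[50,0]]
[[15,12],[19,13],[22,12],[24,9],[31,0],[46,17],[48,20],[50,0]]
[[15,12],[19,13],[22,12],[24,9],[31,0],[38,13],[39,0],[46,17],[48,20],[50,0]]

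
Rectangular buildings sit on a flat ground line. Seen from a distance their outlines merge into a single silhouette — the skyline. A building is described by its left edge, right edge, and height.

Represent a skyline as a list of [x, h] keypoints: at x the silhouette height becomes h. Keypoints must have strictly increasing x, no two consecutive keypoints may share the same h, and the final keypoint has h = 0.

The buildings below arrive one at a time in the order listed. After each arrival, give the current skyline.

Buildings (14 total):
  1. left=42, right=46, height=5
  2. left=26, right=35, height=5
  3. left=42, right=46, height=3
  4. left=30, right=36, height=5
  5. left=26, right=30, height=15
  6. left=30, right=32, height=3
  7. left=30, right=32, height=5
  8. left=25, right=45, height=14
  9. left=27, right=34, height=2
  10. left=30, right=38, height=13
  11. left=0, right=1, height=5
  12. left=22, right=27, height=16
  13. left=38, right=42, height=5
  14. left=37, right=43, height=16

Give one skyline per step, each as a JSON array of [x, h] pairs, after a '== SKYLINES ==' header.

== SKYLINES ==
[[42,5],[46,0]]
[[26,5],[35,0],[42,5],[46,0]]
[[26,5],[35,0],[42,5],[46,0]]
[[26,5],[36,0],[42,5],[46,0]]
[[26,15],[30,5],[36,0],[42,5],[46,0]]
[[26,15],[30,5],[36,0],[42,5],[46,0]]
[[26,15],[30,5],[36,0],[42,5],[46,0]]
[[25,14],[26,15],[30,14],[45,5],[46,0]]
[[25,14],[26,15],[30,14],[45,5],[46,0]]
[[25,14],[26,15],[30,14],[45,5],[46,0]]
[[0,5],[1,0],[25,14],[26,15],[30,14],[45,5],[46,0]]
[[0,5],[1,0],[22,16],[27,15],[30,14],[45,5],[46,0]]
[[0,5],[1,0],[22,16],[27,15],[30,14],[45,5],[46,0]]
[[0,5],[1,0],[22,16],[27,15],[30,14],[37,16],[43,14],[45,5],[46,0]]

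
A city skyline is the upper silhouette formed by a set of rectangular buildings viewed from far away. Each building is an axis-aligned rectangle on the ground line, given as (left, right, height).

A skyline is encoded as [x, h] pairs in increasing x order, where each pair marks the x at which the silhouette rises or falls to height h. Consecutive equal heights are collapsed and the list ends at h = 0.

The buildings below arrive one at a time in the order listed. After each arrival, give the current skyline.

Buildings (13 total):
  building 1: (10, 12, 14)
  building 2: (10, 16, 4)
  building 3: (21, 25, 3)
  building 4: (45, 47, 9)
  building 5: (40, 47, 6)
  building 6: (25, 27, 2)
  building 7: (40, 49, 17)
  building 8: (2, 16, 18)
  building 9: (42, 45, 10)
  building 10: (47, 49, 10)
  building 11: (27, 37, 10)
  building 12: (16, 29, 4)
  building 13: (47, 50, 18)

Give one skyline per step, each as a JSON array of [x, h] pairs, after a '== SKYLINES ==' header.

== SKYLINES ==
[[10,14],[12,0]]
[[10,14],[12,4],[16,0]]
[[10,14],[12,4],[16,0],[21,3],[25,0]]
[[10,14],[12,4],[16,0],[21,3],[25,0],[45,9],[47,0]]
[[10,14],[12,4],[16,0],[21,3],[25,0],[40,6],[45,9],[47,0]]
[[10,14],[12,4],[16,0],[21,3],[25,2],[27,0],[40,6],[45,9],[47,0]]
[[10,14],[12,4],[16,0],[21,3],[25,2],[27,0],[40,17],[49,0]]
[[2,18],[16,0],[21,3],[25,2],[27,0],[40,17],[49,0]]
[[2,18],[16,0],[21,3],[25,2],[27,0],[40,17],[49,0]]
[[2,18],[16,0],[21,3],[25,2],[27,0],[40,17],[49,0]]
[[2,18],[16,0],[21,3],[25,2],[27,10],[37,0],[40,17],[49,0]]
[[2,18],[16,4],[27,10],[37,0],[40,17],[49,0]]
[[2,18],[16,4],[27,10],[37,0],[40,17],[47,18],[50,0]]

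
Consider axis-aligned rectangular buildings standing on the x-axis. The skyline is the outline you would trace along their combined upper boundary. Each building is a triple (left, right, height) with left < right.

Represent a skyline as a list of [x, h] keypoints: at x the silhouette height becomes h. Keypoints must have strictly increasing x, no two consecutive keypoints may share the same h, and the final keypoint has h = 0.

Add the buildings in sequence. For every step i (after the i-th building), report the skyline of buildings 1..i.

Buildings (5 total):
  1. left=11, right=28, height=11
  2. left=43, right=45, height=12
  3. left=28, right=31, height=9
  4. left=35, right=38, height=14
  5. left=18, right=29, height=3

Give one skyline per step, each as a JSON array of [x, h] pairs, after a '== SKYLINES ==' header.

== SKYLINES ==
[[11,11],[28,0]]
[[11,11],[28,0],[43,12],[45,0]]
[[11,11],[28,9],[31,0],[43,12],[45,0]]
[[11,11],[28,9],[31,0],[35,14],[38,0],[43,12],[45,0]]
[[11,11],[28,9],[31,0],[35,14],[38,0],[43,12],[45,0]]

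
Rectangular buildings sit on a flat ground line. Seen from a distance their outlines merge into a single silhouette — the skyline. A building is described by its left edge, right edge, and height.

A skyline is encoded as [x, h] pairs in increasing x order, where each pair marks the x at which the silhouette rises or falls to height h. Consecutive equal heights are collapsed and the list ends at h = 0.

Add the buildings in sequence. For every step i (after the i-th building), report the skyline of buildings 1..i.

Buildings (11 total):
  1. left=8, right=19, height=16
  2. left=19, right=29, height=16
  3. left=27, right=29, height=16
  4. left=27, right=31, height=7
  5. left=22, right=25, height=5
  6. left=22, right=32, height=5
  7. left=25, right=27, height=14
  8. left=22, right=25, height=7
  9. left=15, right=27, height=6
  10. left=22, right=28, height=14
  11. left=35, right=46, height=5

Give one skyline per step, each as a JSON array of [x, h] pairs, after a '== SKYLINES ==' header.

== SKYLINES ==
[[8,16],[19,0]]
[[8,16],[29,0]]
[[8,16],[29,0]]
[[8,16],[29,7],[31,0]]
[[8,16],[29,7],[31,0]]
[[8,16],[29,7],[31,5],[32,0]]
[[8,16],[29,7],[31,5],[32,0]]
[[8,16],[29,7],[31,5],[32,0]]
[[8,16],[29,7],[31,5],[32,0]]
[[8,16],[29,7],[31,5],[32,0]]
[[8,16],[29,7],[31,5],[32,0],[35,5],[46,0]]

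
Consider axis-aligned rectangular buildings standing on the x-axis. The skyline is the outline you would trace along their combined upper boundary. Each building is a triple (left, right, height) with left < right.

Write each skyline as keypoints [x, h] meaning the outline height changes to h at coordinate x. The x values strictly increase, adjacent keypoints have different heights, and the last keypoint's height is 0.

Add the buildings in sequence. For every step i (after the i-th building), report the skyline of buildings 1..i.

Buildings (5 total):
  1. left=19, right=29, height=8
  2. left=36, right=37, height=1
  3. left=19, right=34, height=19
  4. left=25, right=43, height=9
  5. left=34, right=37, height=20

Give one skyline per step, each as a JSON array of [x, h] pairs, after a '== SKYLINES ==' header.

== SKYLINES ==
[[19,8],[29,0]]
[[19,8],[29,0],[36,1],[37,0]]
[[19,19],[34,0],[36,1],[37,0]]
[[19,19],[34,9],[43,0]]
[[19,19],[34,20],[37,9],[43,0]]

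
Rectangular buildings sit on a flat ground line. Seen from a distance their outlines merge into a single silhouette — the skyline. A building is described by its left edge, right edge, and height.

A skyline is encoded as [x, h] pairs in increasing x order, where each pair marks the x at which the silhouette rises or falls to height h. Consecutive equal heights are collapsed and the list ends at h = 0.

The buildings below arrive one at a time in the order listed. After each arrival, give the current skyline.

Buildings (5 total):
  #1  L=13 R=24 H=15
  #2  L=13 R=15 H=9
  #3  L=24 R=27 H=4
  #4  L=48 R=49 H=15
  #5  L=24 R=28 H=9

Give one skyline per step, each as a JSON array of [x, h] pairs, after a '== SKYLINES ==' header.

== SKYLINES ==
[[13,15],[24,0]]
[[13,15],[24,0]]
[[13,15],[24,4],[27,0]]
[[13,15],[24,4],[27,0],[48,15],[49,0]]
[[13,15],[24,9],[28,0],[48,15],[49,0]]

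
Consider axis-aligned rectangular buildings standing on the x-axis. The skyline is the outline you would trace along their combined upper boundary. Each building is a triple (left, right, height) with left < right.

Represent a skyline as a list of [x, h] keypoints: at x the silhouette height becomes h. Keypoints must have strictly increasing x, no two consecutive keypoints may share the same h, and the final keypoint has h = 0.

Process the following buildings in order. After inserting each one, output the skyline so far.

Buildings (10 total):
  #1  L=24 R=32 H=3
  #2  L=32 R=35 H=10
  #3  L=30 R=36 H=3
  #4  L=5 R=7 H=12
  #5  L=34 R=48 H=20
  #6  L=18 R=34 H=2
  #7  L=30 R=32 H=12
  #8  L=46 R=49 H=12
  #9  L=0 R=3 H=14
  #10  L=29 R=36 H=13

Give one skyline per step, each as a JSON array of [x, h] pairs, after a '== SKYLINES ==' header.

== SKYLINES ==
[[24,3],[32,0]]
[[24,3],[32,10],[35,0]]
[[24,3],[32,10],[35,3],[36,0]]
[[5,12],[7,0],[24,3],[32,10],[35,3],[36,0]]
[[5,12],[7,0],[24,3],[32,10],[34,20],[48,0]]
[[5,12],[7,0],[18,2],[24,3],[32,10],[34,20],[48,0]]
[[5,12],[7,0],[18,2],[24,3],[30,12],[32,10],[34,20],[48,0]]
[[5,12],[7,0],[18,2],[24,3],[30,12],[32,10],[34,20],[48,12],[49,0]]
[[0,14],[3,0],[5,12],[7,0],[18,2],[24,3],[30,12],[32,10],[34,20],[48,12],[49,0]]
[[0,14],[3,0],[5,12],[7,0],[18,2],[24,3],[29,13],[34,20],[48,12],[49,0]]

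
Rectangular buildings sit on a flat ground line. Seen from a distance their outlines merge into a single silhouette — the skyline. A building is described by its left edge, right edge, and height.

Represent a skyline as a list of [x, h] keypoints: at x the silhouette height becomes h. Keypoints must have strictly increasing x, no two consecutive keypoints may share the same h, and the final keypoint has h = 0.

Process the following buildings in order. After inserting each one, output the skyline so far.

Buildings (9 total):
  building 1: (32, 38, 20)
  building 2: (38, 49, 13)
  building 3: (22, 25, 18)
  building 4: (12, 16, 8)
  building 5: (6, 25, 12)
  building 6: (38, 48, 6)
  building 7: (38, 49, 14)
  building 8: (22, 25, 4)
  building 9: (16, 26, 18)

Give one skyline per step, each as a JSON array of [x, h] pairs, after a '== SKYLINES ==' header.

== SKYLINES ==
[[32,20],[38,0]]
[[32,20],[38,13],[49,0]]
[[22,18],[25,0],[32,20],[38,13],[49,0]]
[[12,8],[16,0],[22,18],[25,0],[32,20],[38,13],[49,0]]
[[6,12],[22,18],[25,0],[32,20],[38,13],[49,0]]
[[6,12],[22,18],[25,0],[32,20],[38,13],[49,0]]
[[6,12],[22,18],[25,0],[32,20],[38,14],[49,0]]
[[6,12],[22,18],[25,0],[32,20],[38,14],[49,0]]
[[6,12],[16,18],[26,0],[32,20],[38,14],[49,0]]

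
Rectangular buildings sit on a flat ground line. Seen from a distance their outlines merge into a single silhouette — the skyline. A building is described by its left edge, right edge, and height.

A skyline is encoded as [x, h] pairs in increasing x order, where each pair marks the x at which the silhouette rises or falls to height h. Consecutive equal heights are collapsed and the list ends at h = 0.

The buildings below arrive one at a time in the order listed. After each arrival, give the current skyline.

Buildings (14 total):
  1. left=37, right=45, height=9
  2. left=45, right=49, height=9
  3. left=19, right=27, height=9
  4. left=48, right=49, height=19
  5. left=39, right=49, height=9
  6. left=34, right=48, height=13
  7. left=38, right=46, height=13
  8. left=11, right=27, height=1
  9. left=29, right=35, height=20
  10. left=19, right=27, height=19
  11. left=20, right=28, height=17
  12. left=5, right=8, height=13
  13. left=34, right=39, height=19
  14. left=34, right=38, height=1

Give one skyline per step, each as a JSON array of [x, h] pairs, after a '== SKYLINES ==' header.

== SKYLINES ==
[[37,9],[45,0]]
[[37,9],[49,0]]
[[19,9],[27,0],[37,9],[49,0]]
[[19,9],[27,0],[37,9],[48,19],[49,0]]
[[19,9],[27,0],[37,9],[48,19],[49,0]]
[[19,9],[27,0],[34,13],[48,19],[49,0]]
[[19,9],[27,0],[34,13],[48,19],[49,0]]
[[11,1],[19,9],[27,0],[34,13],[48,19],[49,0]]
[[11,1],[19,9],[27,0],[29,20],[35,13],[48,19],[49,0]]
[[11,1],[19,19],[27,0],[29,20],[35,13],[48,19],[49,0]]
[[11,1],[19,19],[27,17],[28,0],[29,20],[35,13],[48,19],[49,0]]
[[5,13],[8,0],[11,1],[19,19],[27,17],[28,0],[29,20],[35,13],[48,19],[49,0]]
[[5,13],[8,0],[11,1],[19,19],[27,17],[28,0],[29,20],[35,19],[39,13],[48,19],[49,0]]
[[5,13],[8,0],[11,1],[19,19],[27,17],[28,0],[29,20],[35,19],[39,13],[48,19],[49,0]]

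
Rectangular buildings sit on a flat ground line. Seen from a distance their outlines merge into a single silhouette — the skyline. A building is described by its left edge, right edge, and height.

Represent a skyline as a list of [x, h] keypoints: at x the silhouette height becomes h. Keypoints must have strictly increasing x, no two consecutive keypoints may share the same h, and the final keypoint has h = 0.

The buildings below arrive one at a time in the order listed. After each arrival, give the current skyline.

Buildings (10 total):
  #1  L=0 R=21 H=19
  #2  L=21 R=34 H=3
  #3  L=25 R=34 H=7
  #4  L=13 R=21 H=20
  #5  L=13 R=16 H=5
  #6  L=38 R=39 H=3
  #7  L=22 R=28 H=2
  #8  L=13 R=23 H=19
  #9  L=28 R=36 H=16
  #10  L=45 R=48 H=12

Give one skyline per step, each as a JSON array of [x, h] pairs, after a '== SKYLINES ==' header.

== SKYLINES ==
[[0,19],[21,0]]
[[0,19],[21,3],[34,0]]
[[0,19],[21,3],[25,7],[34,0]]
[[0,19],[13,20],[21,3],[25,7],[34,0]]
[[0,19],[13,20],[21,3],[25,7],[34,0]]
[[0,19],[13,20],[21,3],[25,7],[34,0],[38,3],[39,0]]
[[0,19],[13,20],[21,3],[25,7],[34,0],[38,3],[39,0]]
[[0,19],[13,20],[21,19],[23,3],[25,7],[34,0],[38,3],[39,0]]
[[0,19],[13,20],[21,19],[23,3],[25,7],[28,16],[36,0],[38,3],[39,0]]
[[0,19],[13,20],[21,19],[23,3],[25,7],[28,16],[36,0],[38,3],[39,0],[45,12],[48,0]]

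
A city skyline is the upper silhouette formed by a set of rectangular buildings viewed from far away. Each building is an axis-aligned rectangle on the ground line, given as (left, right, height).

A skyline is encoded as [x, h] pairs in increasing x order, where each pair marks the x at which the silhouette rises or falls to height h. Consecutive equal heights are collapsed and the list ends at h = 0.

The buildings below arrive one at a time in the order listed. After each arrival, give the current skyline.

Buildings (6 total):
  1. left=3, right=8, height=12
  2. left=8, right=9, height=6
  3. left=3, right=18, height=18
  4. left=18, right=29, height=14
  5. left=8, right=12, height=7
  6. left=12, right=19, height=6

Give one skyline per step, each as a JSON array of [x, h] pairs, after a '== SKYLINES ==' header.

== SKYLINES ==
[[3,12],[8,0]]
[[3,12],[8,6],[9,0]]
[[3,18],[18,0]]
[[3,18],[18,14],[29,0]]
[[3,18],[18,14],[29,0]]
[[3,18],[18,14],[29,0]]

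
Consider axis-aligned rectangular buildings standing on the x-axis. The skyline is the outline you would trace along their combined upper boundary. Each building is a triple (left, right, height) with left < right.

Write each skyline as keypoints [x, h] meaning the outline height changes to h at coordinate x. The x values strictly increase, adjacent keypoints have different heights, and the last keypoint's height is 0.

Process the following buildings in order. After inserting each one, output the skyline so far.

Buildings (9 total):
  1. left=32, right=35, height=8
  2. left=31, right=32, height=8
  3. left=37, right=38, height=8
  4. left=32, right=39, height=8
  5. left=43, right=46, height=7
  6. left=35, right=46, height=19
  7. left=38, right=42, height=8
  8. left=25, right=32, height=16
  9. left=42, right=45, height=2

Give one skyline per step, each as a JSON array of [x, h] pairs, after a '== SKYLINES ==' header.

== SKYLINES ==
[[32,8],[35,0]]
[[31,8],[35,0]]
[[31,8],[35,0],[37,8],[38,0]]
[[31,8],[39,0]]
[[31,8],[39,0],[43,7],[46,0]]
[[31,8],[35,19],[46,0]]
[[31,8],[35,19],[46,0]]
[[25,16],[32,8],[35,19],[46,0]]
[[25,16],[32,8],[35,19],[46,0]]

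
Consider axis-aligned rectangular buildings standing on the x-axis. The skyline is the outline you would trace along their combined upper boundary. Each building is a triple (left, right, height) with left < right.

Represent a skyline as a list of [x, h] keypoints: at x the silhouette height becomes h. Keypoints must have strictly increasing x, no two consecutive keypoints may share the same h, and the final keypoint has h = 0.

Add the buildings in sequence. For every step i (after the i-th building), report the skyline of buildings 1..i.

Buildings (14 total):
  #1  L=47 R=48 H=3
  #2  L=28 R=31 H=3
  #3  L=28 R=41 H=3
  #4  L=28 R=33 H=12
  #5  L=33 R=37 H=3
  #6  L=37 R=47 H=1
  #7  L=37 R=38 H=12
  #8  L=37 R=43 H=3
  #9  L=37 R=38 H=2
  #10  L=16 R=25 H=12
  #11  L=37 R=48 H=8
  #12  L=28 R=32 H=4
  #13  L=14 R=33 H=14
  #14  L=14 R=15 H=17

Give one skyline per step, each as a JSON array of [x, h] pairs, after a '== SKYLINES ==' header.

== SKYLINES ==
[[47,3],[48,0]]
[[28,3],[31,0],[47,3],[48,0]]
[[28,3],[41,0],[47,3],[48,0]]
[[28,12],[33,3],[41,0],[47,3],[48,0]]
[[28,12],[33,3],[41,0],[47,3],[48,0]]
[[28,12],[33,3],[41,1],[47,3],[48,0]]
[[28,12],[33,3],[37,12],[38,3],[41,1],[47,3],[48,0]]
[[28,12],[33,3],[37,12],[38,3],[43,1],[47,3],[48,0]]
[[28,12],[33,3],[37,12],[38,3],[43,1],[47,3],[48,0]]
[[16,12],[25,0],[28,12],[33,3],[37,12],[38,3],[43,1],[47,3],[48,0]]
[[16,12],[25,0],[28,12],[33,3],[37,12],[38,8],[48,0]]
[[16,12],[25,0],[28,12],[33,3],[37,12],[38,8],[48,0]]
[[14,14],[33,3],[37,12],[38,8],[48,0]]
[[14,17],[15,14],[33,3],[37,12],[38,8],[48,0]]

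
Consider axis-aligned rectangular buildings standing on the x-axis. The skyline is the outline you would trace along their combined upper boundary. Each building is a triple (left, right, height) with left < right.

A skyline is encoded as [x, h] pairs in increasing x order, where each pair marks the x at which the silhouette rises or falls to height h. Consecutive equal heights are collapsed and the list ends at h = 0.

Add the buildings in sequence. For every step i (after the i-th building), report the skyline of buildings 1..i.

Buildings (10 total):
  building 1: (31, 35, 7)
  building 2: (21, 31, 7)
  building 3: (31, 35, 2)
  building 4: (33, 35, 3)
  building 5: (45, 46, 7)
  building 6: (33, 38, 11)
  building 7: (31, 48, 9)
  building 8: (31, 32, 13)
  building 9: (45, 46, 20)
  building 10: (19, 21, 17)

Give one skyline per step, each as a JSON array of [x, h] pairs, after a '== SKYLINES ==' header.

== SKYLINES ==
[[31,7],[35,0]]
[[21,7],[35,0]]
[[21,7],[35,0]]
[[21,7],[35,0]]
[[21,7],[35,0],[45,7],[46,0]]
[[21,7],[33,11],[38,0],[45,7],[46,0]]
[[21,7],[31,9],[33,11],[38,9],[48,0]]
[[21,7],[31,13],[32,9],[33,11],[38,9],[48,0]]
[[21,7],[31,13],[32,9],[33,11],[38,9],[45,20],[46,9],[48,0]]
[[19,17],[21,7],[31,13],[32,9],[33,11],[38,9],[45,20],[46,9],[48,0]]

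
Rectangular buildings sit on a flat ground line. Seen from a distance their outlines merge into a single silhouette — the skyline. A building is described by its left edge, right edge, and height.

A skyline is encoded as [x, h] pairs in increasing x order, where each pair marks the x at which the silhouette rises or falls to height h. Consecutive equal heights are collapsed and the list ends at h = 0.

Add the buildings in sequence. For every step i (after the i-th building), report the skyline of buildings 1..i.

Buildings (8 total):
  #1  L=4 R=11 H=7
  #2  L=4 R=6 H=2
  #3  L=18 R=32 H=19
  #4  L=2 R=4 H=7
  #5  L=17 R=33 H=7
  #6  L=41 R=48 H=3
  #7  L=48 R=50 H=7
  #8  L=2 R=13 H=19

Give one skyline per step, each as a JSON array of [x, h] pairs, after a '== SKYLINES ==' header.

== SKYLINES ==
[[4,7],[11,0]]
[[4,7],[11,0]]
[[4,7],[11,0],[18,19],[32,0]]
[[2,7],[11,0],[18,19],[32,0]]
[[2,7],[11,0],[17,7],[18,19],[32,7],[33,0]]
[[2,7],[11,0],[17,7],[18,19],[32,7],[33,0],[41,3],[48,0]]
[[2,7],[11,0],[17,7],[18,19],[32,7],[33,0],[41,3],[48,7],[50,0]]
[[2,19],[13,0],[17,7],[18,19],[32,7],[33,0],[41,3],[48,7],[50,0]]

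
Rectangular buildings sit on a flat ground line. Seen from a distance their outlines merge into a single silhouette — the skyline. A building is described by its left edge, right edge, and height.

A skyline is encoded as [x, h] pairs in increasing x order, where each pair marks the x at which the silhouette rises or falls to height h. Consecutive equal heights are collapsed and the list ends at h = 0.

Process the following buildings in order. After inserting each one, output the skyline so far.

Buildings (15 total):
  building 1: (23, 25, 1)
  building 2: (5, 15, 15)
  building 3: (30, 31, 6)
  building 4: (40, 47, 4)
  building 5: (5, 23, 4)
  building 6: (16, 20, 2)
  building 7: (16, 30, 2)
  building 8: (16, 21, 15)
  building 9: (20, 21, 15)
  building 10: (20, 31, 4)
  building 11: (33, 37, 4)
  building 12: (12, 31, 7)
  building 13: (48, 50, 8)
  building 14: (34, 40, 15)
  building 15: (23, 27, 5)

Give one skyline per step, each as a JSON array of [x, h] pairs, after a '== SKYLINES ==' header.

== SKYLINES ==
[[23,1],[25,0]]
[[5,15],[15,0],[23,1],[25,0]]
[[5,15],[15,0],[23,1],[25,0],[30,6],[31,0]]
[[5,15],[15,0],[23,1],[25,0],[30,6],[31,0],[40,4],[47,0]]
[[5,15],[15,4],[23,1],[25,0],[30,6],[31,0],[40,4],[47,0]]
[[5,15],[15,4],[23,1],[25,0],[30,6],[31,0],[40,4],[47,0]]
[[5,15],[15,4],[23,2],[30,6],[31,0],[40,4],[47,0]]
[[5,15],[15,4],[16,15],[21,4],[23,2],[30,6],[31,0],[40,4],[47,0]]
[[5,15],[15,4],[16,15],[21,4],[23,2],[30,6],[31,0],[40,4],[47,0]]
[[5,15],[15,4],[16,15],[21,4],[30,6],[31,0],[40,4],[47,0]]
[[5,15],[15,4],[16,15],[21,4],[30,6],[31,0],[33,4],[37,0],[40,4],[47,0]]
[[5,15],[15,7],[16,15],[21,7],[31,0],[33,4],[37,0],[40,4],[47,0]]
[[5,15],[15,7],[16,15],[21,7],[31,0],[33,4],[37,0],[40,4],[47,0],[48,8],[50,0]]
[[5,15],[15,7],[16,15],[21,7],[31,0],[33,4],[34,15],[40,4],[47,0],[48,8],[50,0]]
[[5,15],[15,7],[16,15],[21,7],[31,0],[33,4],[34,15],[40,4],[47,0],[48,8],[50,0]]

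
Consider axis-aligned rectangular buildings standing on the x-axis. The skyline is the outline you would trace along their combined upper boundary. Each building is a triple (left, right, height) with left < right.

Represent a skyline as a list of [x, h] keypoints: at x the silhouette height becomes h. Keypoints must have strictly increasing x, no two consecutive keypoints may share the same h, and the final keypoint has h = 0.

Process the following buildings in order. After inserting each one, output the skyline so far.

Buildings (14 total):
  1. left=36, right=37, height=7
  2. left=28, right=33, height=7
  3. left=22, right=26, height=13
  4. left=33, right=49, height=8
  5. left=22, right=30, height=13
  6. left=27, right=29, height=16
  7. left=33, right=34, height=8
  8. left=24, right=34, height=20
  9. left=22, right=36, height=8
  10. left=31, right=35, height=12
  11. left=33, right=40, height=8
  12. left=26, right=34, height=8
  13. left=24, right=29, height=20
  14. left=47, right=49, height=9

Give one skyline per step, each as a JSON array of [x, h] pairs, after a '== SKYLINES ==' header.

== SKYLINES ==
[[36,7],[37,0]]
[[28,7],[33,0],[36,7],[37,0]]
[[22,13],[26,0],[28,7],[33,0],[36,7],[37,0]]
[[22,13],[26,0],[28,7],[33,8],[49,0]]
[[22,13],[30,7],[33,8],[49,0]]
[[22,13],[27,16],[29,13],[30,7],[33,8],[49,0]]
[[22,13],[27,16],[29,13],[30,7],[33,8],[49,0]]
[[22,13],[24,20],[34,8],[49,0]]
[[22,13],[24,20],[34,8],[49,0]]
[[22,13],[24,20],[34,12],[35,8],[49,0]]
[[22,13],[24,20],[34,12],[35,8],[49,0]]
[[22,13],[24,20],[34,12],[35,8],[49,0]]
[[22,13],[24,20],[34,12],[35,8],[49,0]]
[[22,13],[24,20],[34,12],[35,8],[47,9],[49,0]]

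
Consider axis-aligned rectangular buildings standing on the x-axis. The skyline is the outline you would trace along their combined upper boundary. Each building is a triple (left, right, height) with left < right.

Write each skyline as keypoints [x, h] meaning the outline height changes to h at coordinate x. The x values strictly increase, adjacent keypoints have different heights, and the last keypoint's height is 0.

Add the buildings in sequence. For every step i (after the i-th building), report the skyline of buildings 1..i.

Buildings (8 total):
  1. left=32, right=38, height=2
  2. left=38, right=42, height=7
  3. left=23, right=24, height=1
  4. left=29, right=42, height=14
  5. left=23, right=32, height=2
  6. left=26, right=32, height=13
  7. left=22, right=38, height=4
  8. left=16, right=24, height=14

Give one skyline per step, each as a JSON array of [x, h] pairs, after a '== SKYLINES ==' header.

== SKYLINES ==
[[32,2],[38,0]]
[[32,2],[38,7],[42,0]]
[[23,1],[24,0],[32,2],[38,7],[42,0]]
[[23,1],[24,0],[29,14],[42,0]]
[[23,2],[29,14],[42,0]]
[[23,2],[26,13],[29,14],[42,0]]
[[22,4],[26,13],[29,14],[42,0]]
[[16,14],[24,4],[26,13],[29,14],[42,0]]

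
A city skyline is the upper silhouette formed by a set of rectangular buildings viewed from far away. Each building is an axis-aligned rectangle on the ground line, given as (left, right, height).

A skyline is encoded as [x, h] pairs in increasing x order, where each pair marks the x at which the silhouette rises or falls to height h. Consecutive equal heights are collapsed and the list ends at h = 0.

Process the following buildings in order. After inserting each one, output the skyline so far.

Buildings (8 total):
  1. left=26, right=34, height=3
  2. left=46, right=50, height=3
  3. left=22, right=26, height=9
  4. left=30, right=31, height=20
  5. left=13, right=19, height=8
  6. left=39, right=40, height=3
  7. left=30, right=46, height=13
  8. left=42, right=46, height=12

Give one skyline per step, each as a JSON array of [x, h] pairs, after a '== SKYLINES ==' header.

== SKYLINES ==
[[26,3],[34,0]]
[[26,3],[34,0],[46,3],[50,0]]
[[22,9],[26,3],[34,0],[46,3],[50,0]]
[[22,9],[26,3],[30,20],[31,3],[34,0],[46,3],[50,0]]
[[13,8],[19,0],[22,9],[26,3],[30,20],[31,3],[34,0],[46,3],[50,0]]
[[13,8],[19,0],[22,9],[26,3],[30,20],[31,3],[34,0],[39,3],[40,0],[46,3],[50,0]]
[[13,8],[19,0],[22,9],[26,3],[30,20],[31,13],[46,3],[50,0]]
[[13,8],[19,0],[22,9],[26,3],[30,20],[31,13],[46,3],[50,0]]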